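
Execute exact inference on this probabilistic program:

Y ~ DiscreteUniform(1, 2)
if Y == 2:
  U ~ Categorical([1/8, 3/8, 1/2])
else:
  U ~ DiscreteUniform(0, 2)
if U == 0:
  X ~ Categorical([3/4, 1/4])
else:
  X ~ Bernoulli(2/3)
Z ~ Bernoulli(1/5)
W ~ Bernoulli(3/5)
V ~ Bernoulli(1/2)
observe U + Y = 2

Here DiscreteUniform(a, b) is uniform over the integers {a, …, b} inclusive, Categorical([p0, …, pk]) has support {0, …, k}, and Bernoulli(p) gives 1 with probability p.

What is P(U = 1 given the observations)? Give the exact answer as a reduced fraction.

Enumerate traces; 32 have nonzero weight after conditioning:
  (Y=1, U=1, X=0, Z=0, W=0, V=0) weight 2/225
  (Y=1, U=1, X=0, Z=0, W=0, V=1) weight 2/225
  (Y=1, U=1, X=0, Z=0, W=1, V=0) weight 1/75
  (Y=1, U=1, X=0, Z=0, W=1, V=1) weight 1/75
  (Y=1, U=1, X=0, Z=1, W=0, V=0) weight 1/450
  (Y=1, U=1, X=0, Z=1, W=0, V=1) weight 1/450
  (Y=1, U=1, X=0, Z=1, W=1, V=0) weight 1/300
  (Y=1, U=1, X=0, Z=1, W=1, V=1) weight 1/300
  (Y=2, U=0, X=0, Z=0, W=0, V=0) weight 3/400
  … 23 more
Group by U:
  weight(U=0) = 1/16
  weight(U=1) = 1/6
Total weight = 1/16 + 1/6 = 11/48
P(U=0 | obs) = 1/16 / 11/48 = 3/11
P(U=1 | obs) = 1/6 / 11/48 = 8/11

P(U = 1 | obs) = 8/11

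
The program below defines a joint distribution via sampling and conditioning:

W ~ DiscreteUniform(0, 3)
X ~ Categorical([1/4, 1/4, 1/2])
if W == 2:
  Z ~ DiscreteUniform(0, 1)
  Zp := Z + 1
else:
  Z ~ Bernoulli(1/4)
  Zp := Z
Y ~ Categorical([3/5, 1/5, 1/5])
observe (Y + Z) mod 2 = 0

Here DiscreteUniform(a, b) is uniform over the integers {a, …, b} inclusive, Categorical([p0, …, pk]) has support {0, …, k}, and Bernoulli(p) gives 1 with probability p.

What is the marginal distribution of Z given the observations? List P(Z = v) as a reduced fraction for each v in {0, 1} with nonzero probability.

P(Z=0) = 44/49, P(Z=1) = 5/49

Enumerate traces; 36 have nonzero weight after conditioning:
  (W=0, X=0, Z=0, Y=0) weight 9/320
  (W=0, X=0, Z=0, Y=2) weight 3/320
  (W=0, X=0, Z=1, Y=1) weight 1/320
  (W=0, X=1, Z=0, Y=0) weight 9/320
  (W=0, X=1, Z=0, Y=2) weight 3/320
  (W=0, X=1, Z=1, Y=1) weight 1/320
  (W=0, X=2, Z=0, Y=0) weight 9/160
  (W=0, X=2, Z=0, Y=2) weight 3/160
  … 28 more
Group by Z:
  weight(Z=0) = 11/20
  weight(Z=1) = 1/16
Total weight = 11/20 + 1/16 = 49/80
P(Z=0 | obs) = 11/20 / 49/80 = 44/49
P(Z=1 | obs) = 1/16 / 49/80 = 5/49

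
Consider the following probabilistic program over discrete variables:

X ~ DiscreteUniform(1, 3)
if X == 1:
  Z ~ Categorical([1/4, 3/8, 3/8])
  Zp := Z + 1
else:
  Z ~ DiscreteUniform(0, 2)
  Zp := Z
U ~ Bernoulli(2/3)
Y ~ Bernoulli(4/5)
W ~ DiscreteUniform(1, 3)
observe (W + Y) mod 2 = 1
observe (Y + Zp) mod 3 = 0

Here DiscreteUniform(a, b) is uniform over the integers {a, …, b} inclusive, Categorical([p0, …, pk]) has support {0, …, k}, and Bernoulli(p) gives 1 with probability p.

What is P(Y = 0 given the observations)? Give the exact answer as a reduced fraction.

P(Y = 0 | obs) = 1/3

Enumerate traces; 18 have nonzero weight after conditioning:
  (X=1, Z=1, U=0, Y=1, W=2) weight 1/90
  (X=1, Z=1, U=1, Y=1, W=2) weight 1/45
  (X=1, Z=2, U=0, Y=0, W=1) weight 1/360
  (X=1, Z=2, U=0, Y=0, W=3) weight 1/360
  (X=1, Z=2, U=1, Y=0, W=1) weight 1/180
  (X=1, Z=2, U=1, Y=0, W=3) weight 1/180
  (X=2, Z=0, U=0, Y=0, W=1) weight 1/405
  (X=2, Z=0, U=0, Y=0, W=3) weight 1/405
  … 10 more
Group by Y:
  weight(Y=0) = 5/108
  weight(Y=1) = 5/54
Total weight = 5/108 + 5/54 = 5/36
P(Y=0 | obs) = 5/108 / 5/36 = 1/3
P(Y=1 | obs) = 5/54 / 5/36 = 2/3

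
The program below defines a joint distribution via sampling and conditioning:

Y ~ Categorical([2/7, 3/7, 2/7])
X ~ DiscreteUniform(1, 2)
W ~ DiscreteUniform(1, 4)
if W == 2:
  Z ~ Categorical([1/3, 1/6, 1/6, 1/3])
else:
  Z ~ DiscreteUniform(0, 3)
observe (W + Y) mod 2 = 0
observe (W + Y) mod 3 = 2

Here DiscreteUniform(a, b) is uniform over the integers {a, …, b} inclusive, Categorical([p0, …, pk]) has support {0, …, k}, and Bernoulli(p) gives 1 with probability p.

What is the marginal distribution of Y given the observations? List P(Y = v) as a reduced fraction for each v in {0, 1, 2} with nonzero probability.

P(Y=0) = 2/5, P(Y=1) = 3/5

Enumerate traces; 16 have nonzero weight after conditioning:
  (Y=0, X=1, W=2, Z=0) weight 1/84
  (Y=0, X=1, W=2, Z=1) weight 1/168
  (Y=0, X=1, W=2, Z=2) weight 1/168
  (Y=0, X=1, W=2, Z=3) weight 1/84
  (Y=0, X=2, W=2, Z=0) weight 1/84
  (Y=0, X=2, W=2, Z=1) weight 1/168
  (Y=0, X=2, W=2, Z=2) weight 1/168
  (Y=0, X=2, W=2, Z=3) weight 1/84
  (Y=1, X=1, W=1, Z=0) weight 3/224
  … 7 more
Group by Y:
  weight(Y=0) = 1/14
  weight(Y=1) = 3/28
Total weight = 1/14 + 3/28 = 5/28
P(Y=0 | obs) = 1/14 / 5/28 = 2/5
P(Y=1 | obs) = 3/28 / 5/28 = 3/5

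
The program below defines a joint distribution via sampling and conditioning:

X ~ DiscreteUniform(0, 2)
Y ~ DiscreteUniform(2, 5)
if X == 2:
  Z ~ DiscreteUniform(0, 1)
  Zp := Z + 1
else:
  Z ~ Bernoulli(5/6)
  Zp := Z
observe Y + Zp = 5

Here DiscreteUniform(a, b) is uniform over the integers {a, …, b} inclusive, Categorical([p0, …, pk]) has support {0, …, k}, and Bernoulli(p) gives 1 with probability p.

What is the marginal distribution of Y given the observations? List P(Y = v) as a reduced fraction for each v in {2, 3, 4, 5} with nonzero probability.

Enumerate traces; 6 have nonzero weight after conditioning:
  (X=0, Y=4, Z=1) weight 5/72
  (X=0, Y=5, Z=0) weight 1/72
  (X=1, Y=4, Z=1) weight 5/72
  (X=1, Y=5, Z=0) weight 1/72
  (X=2, Y=3, Z=1) weight 1/24
  (X=2, Y=4, Z=0) weight 1/24
Group by Y:
  weight(Y=3) = 1/24
  weight(Y=4) = 13/72
  weight(Y=5) = 1/36
Total weight = 1/24 + 13/72 + 1/36 = 1/4
P(Y=3 | obs) = 1/24 / 1/4 = 1/6
P(Y=4 | obs) = 13/72 / 1/4 = 13/18
P(Y=5 | obs) = 1/36 / 1/4 = 1/9

P(Y=3) = 1/6, P(Y=4) = 13/18, P(Y=5) = 1/9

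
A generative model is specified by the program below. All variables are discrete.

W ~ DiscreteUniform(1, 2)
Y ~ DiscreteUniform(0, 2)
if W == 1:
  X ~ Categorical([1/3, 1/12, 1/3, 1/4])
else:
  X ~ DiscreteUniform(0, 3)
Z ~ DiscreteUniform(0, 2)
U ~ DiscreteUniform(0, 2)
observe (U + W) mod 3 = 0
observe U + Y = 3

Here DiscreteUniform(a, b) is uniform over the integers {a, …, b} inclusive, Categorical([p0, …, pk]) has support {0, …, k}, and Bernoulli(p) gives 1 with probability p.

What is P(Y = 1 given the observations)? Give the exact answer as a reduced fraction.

Enumerate traces; 24 have nonzero weight after conditioning:
  (W=1, Y=1, X=0, Z=0, U=2) weight 1/162
  (W=1, Y=1, X=0, Z=1, U=2) weight 1/162
  (W=1, Y=1, X=0, Z=2, U=2) weight 1/162
  (W=1, Y=1, X=1, Z=0, U=2) weight 1/648
  (W=1, Y=1, X=1, Z=1, U=2) weight 1/648
  (W=1, Y=1, X=1, Z=2, U=2) weight 1/648
  (W=1, Y=1, X=2, Z=0, U=2) weight 1/162
  (W=1, Y=1, X=2, Z=1, U=2) weight 1/162
  (W=2, Y=2, X=0, Z=0, U=1) weight 1/216
  … 15 more
Group by Y:
  weight(Y=1) = 1/18
  weight(Y=2) = 1/18
Total weight = 1/18 + 1/18 = 1/9
P(Y=1 | obs) = 1/18 / 1/9 = 1/2
P(Y=2 | obs) = 1/18 / 1/9 = 1/2

P(Y = 1 | obs) = 1/2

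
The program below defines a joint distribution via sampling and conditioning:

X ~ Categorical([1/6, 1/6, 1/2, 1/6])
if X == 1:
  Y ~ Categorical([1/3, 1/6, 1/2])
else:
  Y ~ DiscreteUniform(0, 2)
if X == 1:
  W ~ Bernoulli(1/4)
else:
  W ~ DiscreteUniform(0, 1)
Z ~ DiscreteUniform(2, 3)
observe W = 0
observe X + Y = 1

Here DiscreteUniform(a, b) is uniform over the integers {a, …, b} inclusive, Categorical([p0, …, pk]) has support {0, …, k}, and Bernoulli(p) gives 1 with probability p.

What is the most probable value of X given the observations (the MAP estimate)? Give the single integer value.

Enumerate traces; 4 have nonzero weight after conditioning:
  (X=0, Y=1, W=0, Z=2) weight 1/72
  (X=0, Y=1, W=0, Z=3) weight 1/72
  (X=1, Y=0, W=0, Z=2) weight 1/48
  (X=1, Y=0, W=0, Z=3) weight 1/48
Group by X:
  weight(X=0) = 1/36
  weight(X=1) = 1/24
Total weight = 1/36 + 1/24 = 5/72
P(X=0 | obs) = 1/36 / 5/72 = 2/5
P(X=1 | obs) = 1/24 / 5/72 = 3/5
argmax = 1

argmax_v P(X = v | obs) = 1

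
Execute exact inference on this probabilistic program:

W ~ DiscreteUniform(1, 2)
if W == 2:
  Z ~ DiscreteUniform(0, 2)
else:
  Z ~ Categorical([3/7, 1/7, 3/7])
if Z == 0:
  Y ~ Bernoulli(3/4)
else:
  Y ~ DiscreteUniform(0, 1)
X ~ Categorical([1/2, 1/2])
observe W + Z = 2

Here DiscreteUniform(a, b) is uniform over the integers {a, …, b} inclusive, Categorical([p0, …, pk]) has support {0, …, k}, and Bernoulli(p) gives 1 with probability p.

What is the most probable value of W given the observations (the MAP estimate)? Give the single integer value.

Enumerate traces; 8 have nonzero weight after conditioning:
  (W=1, Z=1, Y=0, X=0) weight 1/56
  (W=1, Z=1, Y=0, X=1) weight 1/56
  (W=1, Z=1, Y=1, X=0) weight 1/56
  (W=1, Z=1, Y=1, X=1) weight 1/56
  (W=2, Z=0, Y=0, X=0) weight 1/48
  (W=2, Z=0, Y=0, X=1) weight 1/48
  (W=2, Z=0, Y=1, X=0) weight 1/16
  (W=2, Z=0, Y=1, X=1) weight 1/16
Group by W:
  weight(W=1) = 1/14
  weight(W=2) = 1/6
Total weight = 1/14 + 1/6 = 5/21
P(W=1 | obs) = 1/14 / 5/21 = 3/10
P(W=2 | obs) = 1/6 / 5/21 = 7/10
argmax = 2

argmax_v P(W = v | obs) = 2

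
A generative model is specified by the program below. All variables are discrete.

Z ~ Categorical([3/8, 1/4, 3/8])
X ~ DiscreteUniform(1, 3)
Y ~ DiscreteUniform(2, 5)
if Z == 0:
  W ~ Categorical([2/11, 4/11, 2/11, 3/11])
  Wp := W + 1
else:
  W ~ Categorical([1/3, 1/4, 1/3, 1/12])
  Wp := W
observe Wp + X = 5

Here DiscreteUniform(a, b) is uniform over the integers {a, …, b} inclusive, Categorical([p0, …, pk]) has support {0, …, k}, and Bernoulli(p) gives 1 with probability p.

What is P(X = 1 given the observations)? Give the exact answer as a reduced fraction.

Enumerate traces; 28 have nonzero weight after conditioning:
  (Z=0, X=1, Y=2, W=3) weight 3/352
  (Z=0, X=1, Y=3, W=3) weight 3/352
  (Z=0, X=1, Y=4, W=3) weight 3/352
  (Z=0, X=1, Y=5, W=3) weight 3/352
  (Z=0, X=2, Y=2, W=2) weight 1/176
  (Z=0, X=2, Y=3, W=2) weight 1/176
  (Z=0, X=2, Y=4, W=2) weight 1/176
  (Z=0, X=2, Y=5, W=2) weight 1/176
  (Z=0, X=3, Y=2, W=1) weight 1/88
  … 19 more
Group by X:
  weight(X=1) = 3/88
  weight(X=2) = 127/3168
  weight(X=3) = 91/792
Total weight = 3/88 + 127/3168 + 91/792 = 599/3168
P(X=1 | obs) = 3/88 / 599/3168 = 108/599
P(X=2 | obs) = 127/3168 / 599/3168 = 127/599
P(X=3 | obs) = 91/792 / 599/3168 = 364/599

P(X = 1 | obs) = 108/599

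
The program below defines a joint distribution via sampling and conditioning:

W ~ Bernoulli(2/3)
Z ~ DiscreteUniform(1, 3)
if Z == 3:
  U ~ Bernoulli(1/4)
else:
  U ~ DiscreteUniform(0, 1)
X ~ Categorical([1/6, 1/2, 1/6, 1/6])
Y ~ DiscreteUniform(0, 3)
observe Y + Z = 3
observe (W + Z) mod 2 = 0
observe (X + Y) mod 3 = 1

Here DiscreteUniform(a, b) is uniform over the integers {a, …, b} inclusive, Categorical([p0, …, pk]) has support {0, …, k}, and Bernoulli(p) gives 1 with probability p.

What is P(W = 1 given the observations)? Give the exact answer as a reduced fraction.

Enumerate traces; 8 have nonzero weight after conditioning:
  (W=0, Z=2, U=0, X=0, Y=1) weight 1/432
  (W=0, Z=2, U=0, X=3, Y=1) weight 1/432
  (W=0, Z=2, U=1, X=0, Y=1) weight 1/432
  (W=0, Z=2, U=1, X=3, Y=1) weight 1/432
  (W=1, Z=1, U=0, X=2, Y=2) weight 1/216
  (W=1, Z=1, U=1, X=2, Y=2) weight 1/216
  (W=1, Z=3, U=0, X=1, Y=0) weight 1/48
  (W=1, Z=3, U=1, X=1, Y=0) weight 1/144
Group by W:
  weight(W=0) = 1/108
  weight(W=1) = 1/27
Total weight = 1/108 + 1/27 = 5/108
P(W=0 | obs) = 1/108 / 5/108 = 1/5
P(W=1 | obs) = 1/27 / 5/108 = 4/5

P(W = 1 | obs) = 4/5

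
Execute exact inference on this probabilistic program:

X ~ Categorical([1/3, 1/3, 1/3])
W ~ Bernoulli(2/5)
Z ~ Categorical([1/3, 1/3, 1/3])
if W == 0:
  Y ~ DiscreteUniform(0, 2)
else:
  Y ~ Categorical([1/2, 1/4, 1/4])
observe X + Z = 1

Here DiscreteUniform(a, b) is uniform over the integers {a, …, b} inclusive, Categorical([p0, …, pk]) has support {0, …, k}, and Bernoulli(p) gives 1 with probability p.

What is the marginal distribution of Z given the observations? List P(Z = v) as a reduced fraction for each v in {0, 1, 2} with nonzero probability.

P(Z=0) = 1/2, P(Z=1) = 1/2

Enumerate traces; 12 have nonzero weight after conditioning:
  (X=0, W=0, Z=1, Y=0) weight 1/45
  (X=0, W=0, Z=1, Y=1) weight 1/45
  (X=0, W=0, Z=1, Y=2) weight 1/45
  (X=0, W=1, Z=1, Y=0) weight 1/45
  (X=0, W=1, Z=1, Y=1) weight 1/90
  (X=0, W=1, Z=1, Y=2) weight 1/90
  (X=1, W=0, Z=0, Y=0) weight 1/45
  (X=1, W=0, Z=0, Y=1) weight 1/45
  … 4 more
Group by Z:
  weight(Z=0) = 1/9
  weight(Z=1) = 1/9
Total weight = 1/9 + 1/9 = 2/9
P(Z=0 | obs) = 1/9 / 2/9 = 1/2
P(Z=1 | obs) = 1/9 / 2/9 = 1/2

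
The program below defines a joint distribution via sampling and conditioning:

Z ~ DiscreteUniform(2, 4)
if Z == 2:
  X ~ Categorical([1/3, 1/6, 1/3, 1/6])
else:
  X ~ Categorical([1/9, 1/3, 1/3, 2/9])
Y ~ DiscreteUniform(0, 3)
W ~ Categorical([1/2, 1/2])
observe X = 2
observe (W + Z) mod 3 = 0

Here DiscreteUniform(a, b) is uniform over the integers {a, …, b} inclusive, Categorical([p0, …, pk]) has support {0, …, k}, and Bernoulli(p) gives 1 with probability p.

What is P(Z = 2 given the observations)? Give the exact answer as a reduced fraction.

Enumerate traces; 8 have nonzero weight after conditioning:
  (Z=2, X=2, Y=0, W=1) weight 1/72
  (Z=2, X=2, Y=1, W=1) weight 1/72
  (Z=2, X=2, Y=2, W=1) weight 1/72
  (Z=2, X=2, Y=3, W=1) weight 1/72
  (Z=3, X=2, Y=0, W=0) weight 1/72
  (Z=3, X=2, Y=1, W=0) weight 1/72
  (Z=3, X=2, Y=2, W=0) weight 1/72
  (Z=3, X=2, Y=3, W=0) weight 1/72
Group by Z:
  weight(Z=2) = 1/18
  weight(Z=3) = 1/18
Total weight = 1/18 + 1/18 = 1/9
P(Z=2 | obs) = 1/18 / 1/9 = 1/2
P(Z=3 | obs) = 1/18 / 1/9 = 1/2

P(Z = 2 | obs) = 1/2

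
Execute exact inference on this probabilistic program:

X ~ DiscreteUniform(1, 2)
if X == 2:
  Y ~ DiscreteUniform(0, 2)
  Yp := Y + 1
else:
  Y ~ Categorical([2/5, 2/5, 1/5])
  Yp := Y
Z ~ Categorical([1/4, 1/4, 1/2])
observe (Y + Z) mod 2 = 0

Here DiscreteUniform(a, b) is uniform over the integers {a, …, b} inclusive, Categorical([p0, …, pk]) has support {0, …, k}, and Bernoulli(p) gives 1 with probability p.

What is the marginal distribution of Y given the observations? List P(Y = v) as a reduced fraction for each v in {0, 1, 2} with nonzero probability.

P(Y=0) = 33/68, P(Y=1) = 11/68, P(Y=2) = 6/17

Enumerate traces; 10 have nonzero weight after conditioning:
  (X=1, Y=0, Z=0) weight 1/20
  (X=1, Y=0, Z=2) weight 1/10
  (X=1, Y=1, Z=1) weight 1/20
  (X=1, Y=2, Z=0) weight 1/40
  (X=1, Y=2, Z=2) weight 1/20
  (X=2, Y=0, Z=0) weight 1/24
  (X=2, Y=0, Z=2) weight 1/12
  (X=2, Y=1, Z=1) weight 1/24
  … 2 more
Group by Y:
  weight(Y=0) = 11/40
  weight(Y=1) = 11/120
  weight(Y=2) = 1/5
Total weight = 11/40 + 11/120 + 1/5 = 17/30
P(Y=0 | obs) = 11/40 / 17/30 = 33/68
P(Y=1 | obs) = 11/120 / 17/30 = 11/68
P(Y=2 | obs) = 1/5 / 17/30 = 6/17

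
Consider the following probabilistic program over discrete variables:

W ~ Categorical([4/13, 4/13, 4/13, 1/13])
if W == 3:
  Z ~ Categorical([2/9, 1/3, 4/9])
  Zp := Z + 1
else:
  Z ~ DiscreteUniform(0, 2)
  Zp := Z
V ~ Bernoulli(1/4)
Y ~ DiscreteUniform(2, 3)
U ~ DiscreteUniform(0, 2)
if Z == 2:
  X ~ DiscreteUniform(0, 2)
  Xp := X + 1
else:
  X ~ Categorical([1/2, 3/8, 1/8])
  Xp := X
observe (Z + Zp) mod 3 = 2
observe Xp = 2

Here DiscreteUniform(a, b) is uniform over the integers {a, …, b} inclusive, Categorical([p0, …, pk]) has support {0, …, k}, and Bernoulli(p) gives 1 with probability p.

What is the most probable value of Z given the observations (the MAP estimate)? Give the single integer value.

argmax_v P(Z = v | obs) = 1

Enumerate traces; 48 have nonzero weight after conditioning:
  (W=0, Z=1, V=0, Y=2, U=0, X=2) weight 1/624
  (W=0, Z=1, V=0, Y=2, U=1, X=2) weight 1/624
  (W=0, Z=1, V=0, Y=2, U=2, X=2) weight 1/624
  (W=0, Z=1, V=0, Y=3, U=0, X=2) weight 1/624
  (W=0, Z=1, V=0, Y=3, U=1, X=2) weight 1/624
  (W=0, Z=1, V=0, Y=3, U=2, X=2) weight 1/624
  (W=0, Z=1, V=1, Y=2, U=0, X=2) weight 1/1872
  (W=0, Z=1, V=1, Y=2, U=1, X=2) weight 1/1872
  (W=3, Z=2, V=0, Y=2, U=0, X=1) weight 1/702
  … 39 more
Group by Z:
  weight(Z=1) = 1/26
  weight(Z=2) = 4/351
Total weight = 1/26 + 4/351 = 35/702
P(Z=1 | obs) = 1/26 / 35/702 = 27/35
P(Z=2 | obs) = 4/351 / 35/702 = 8/35
argmax = 1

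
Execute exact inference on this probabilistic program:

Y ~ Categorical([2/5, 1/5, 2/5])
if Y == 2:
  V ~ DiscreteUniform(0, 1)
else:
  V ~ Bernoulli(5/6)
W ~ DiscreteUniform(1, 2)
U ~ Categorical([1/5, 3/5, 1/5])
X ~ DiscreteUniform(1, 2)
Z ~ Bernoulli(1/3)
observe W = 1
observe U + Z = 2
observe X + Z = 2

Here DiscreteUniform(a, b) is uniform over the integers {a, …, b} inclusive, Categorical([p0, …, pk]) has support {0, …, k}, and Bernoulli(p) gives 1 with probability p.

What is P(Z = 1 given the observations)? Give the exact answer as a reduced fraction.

Enumerate traces; 12 have nonzero weight after conditioning:
  (Y=0, V=0, W=1, U=1, X=1, Z=1) weight 1/300
  (Y=0, V=0, W=1, U=2, X=2, Z=0) weight 1/450
  (Y=0, V=1, W=1, U=1, X=1, Z=1) weight 1/60
  (Y=0, V=1, W=1, U=2, X=2, Z=0) weight 1/90
  (Y=1, V=0, W=1, U=1, X=1, Z=1) weight 1/600
  (Y=1, V=0, W=1, U=2, X=2, Z=0) weight 1/900
  (Y=1, V=1, W=1, U=1, X=1, Z=1) weight 1/120
  (Y=1, V=1, W=1, U=2, X=2, Z=0) weight 1/180
  … 4 more
Group by Z:
  weight(Z=0) = 1/30
  weight(Z=1) = 1/20
Total weight = 1/30 + 1/20 = 1/12
P(Z=0 | obs) = 1/30 / 1/12 = 2/5
P(Z=1 | obs) = 1/20 / 1/12 = 3/5

P(Z = 1 | obs) = 3/5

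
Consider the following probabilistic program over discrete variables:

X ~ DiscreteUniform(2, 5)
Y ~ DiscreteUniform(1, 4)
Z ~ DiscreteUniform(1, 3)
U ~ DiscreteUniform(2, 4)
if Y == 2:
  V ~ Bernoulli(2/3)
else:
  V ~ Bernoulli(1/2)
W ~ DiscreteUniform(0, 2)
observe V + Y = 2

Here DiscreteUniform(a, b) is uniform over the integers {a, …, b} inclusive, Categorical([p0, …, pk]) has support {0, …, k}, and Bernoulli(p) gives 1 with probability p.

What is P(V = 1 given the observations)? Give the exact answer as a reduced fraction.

Enumerate traces; 216 have nonzero weight after conditioning:
  (X=2, Y=1, Z=1, U=2, V=1, W=0) weight 1/864
  (X=2, Y=1, Z=1, U=2, V=1, W=1) weight 1/864
  (X=2, Y=1, Z=1, U=2, V=1, W=2) weight 1/864
  (X=2, Y=1, Z=1, U=3, V=1, W=0) weight 1/864
  (X=2, Y=1, Z=1, U=3, V=1, W=1) weight 1/864
  (X=2, Y=1, Z=1, U=3, V=1, W=2) weight 1/864
  (X=2, Y=1, Z=1, U=4, V=1, W=0) weight 1/864
  (X=2, Y=1, Z=1, U=4, V=1, W=1) weight 1/864
  (X=2, Y=2, Z=1, U=2, V=0, W=0) weight 1/1296
  … 207 more
Group by V:
  weight(V=0) = 1/12
  weight(V=1) = 1/8
Total weight = 1/12 + 1/8 = 5/24
P(V=0 | obs) = 1/12 / 5/24 = 2/5
P(V=1 | obs) = 1/8 / 5/24 = 3/5

P(V = 1 | obs) = 3/5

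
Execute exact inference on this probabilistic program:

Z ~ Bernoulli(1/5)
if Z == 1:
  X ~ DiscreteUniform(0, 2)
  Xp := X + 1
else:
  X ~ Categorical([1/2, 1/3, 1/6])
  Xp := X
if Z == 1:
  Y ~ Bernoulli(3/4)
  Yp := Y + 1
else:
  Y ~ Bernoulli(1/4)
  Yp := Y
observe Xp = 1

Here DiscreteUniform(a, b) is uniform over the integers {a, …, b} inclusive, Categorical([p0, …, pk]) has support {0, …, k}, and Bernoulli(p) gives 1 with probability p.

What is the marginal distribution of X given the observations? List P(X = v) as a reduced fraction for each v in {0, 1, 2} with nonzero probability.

P(X=0) = 1/5, P(X=1) = 4/5

Enumerate traces; 4 have nonzero weight after conditioning:
  (Z=0, X=1, Y=0) weight 1/5
  (Z=0, X=1, Y=1) weight 1/15
  (Z=1, X=0, Y=0) weight 1/60
  (Z=1, X=0, Y=1) weight 1/20
Group by X:
  weight(X=0) = 1/15
  weight(X=1) = 4/15
Total weight = 1/15 + 4/15 = 1/3
P(X=0 | obs) = 1/15 / 1/3 = 1/5
P(X=1 | obs) = 4/15 / 1/3 = 4/5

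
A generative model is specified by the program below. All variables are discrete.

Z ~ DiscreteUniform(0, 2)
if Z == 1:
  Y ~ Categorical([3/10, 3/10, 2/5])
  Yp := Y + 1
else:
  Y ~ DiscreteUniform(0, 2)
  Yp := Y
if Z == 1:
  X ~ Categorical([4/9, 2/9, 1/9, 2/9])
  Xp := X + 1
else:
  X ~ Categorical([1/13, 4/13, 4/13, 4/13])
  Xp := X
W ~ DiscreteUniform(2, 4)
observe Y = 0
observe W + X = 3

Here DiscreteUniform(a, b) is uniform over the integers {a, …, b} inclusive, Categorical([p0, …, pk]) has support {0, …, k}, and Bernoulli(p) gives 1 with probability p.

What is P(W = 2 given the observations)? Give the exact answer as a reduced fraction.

Enumerate traces; 6 have nonzero weight after conditioning:
  (Z=0, Y=0, X=0, W=3) weight 1/351
  (Z=0, Y=0, X=1, W=2) weight 4/351
  (Z=1, Y=0, X=0, W=3) weight 2/135
  (Z=1, Y=0, X=1, W=2) weight 1/135
  (Z=2, Y=0, X=0, W=3) weight 1/351
  (Z=2, Y=0, X=1, W=2) weight 4/351
Group by W:
  weight(W=2) = 53/1755
  weight(W=3) = 4/195
Total weight = 53/1755 + 4/195 = 89/1755
P(W=2 | obs) = 53/1755 / 89/1755 = 53/89
P(W=3 | obs) = 4/195 / 89/1755 = 36/89

P(W = 2 | obs) = 53/89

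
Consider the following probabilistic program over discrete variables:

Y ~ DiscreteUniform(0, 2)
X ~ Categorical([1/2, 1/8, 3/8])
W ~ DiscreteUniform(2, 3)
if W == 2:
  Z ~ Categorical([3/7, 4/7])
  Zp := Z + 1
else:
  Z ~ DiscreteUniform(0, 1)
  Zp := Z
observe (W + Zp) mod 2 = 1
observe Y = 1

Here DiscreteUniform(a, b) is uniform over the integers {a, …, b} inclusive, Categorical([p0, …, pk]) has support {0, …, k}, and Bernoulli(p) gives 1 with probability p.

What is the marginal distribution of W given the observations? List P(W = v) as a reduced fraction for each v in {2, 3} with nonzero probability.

Enumerate traces; 6 have nonzero weight after conditioning:
  (Y=1, X=0, W=2, Z=0) weight 1/28
  (Y=1, X=0, W=3, Z=0) weight 1/24
  (Y=1, X=1, W=2, Z=0) weight 1/112
  (Y=1, X=1, W=3, Z=0) weight 1/96
  (Y=1, X=2, W=2, Z=0) weight 3/112
  (Y=1, X=2, W=3, Z=0) weight 1/32
Group by W:
  weight(W=2) = 1/14
  weight(W=3) = 1/12
Total weight = 1/14 + 1/12 = 13/84
P(W=2 | obs) = 1/14 / 13/84 = 6/13
P(W=3 | obs) = 1/12 / 13/84 = 7/13

P(W=2) = 6/13, P(W=3) = 7/13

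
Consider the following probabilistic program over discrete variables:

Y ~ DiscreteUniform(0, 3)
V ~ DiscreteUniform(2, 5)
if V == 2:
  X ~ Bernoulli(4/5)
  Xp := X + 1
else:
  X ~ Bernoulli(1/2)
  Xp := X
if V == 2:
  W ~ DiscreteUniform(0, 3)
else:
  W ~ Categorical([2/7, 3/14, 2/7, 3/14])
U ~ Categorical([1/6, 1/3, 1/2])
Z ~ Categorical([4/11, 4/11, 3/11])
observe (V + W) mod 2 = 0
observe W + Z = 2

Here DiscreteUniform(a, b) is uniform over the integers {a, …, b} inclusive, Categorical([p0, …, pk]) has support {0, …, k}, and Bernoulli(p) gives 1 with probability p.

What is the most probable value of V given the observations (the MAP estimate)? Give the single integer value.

argmax_v P(V = v | obs) = 4

Enumerate traces; 144 have nonzero weight after conditioning:
  (Y=0, V=2, X=0, W=0, U=0, Z=2) weight 1/7040
  (Y=0, V=2, X=0, W=0, U=1, Z=2) weight 1/3520
  (Y=0, V=2, X=0, W=0, U=2, Z=2) weight 3/7040
  (Y=0, V=2, X=0, W=2, U=0, Z=0) weight 1/5280
  (Y=0, V=2, X=0, W=2, U=1, Z=0) weight 1/2640
  (Y=0, V=2, X=0, W=2, U=2, Z=0) weight 1/1760
  (Y=0, V=2, X=1, W=0, U=0, Z=2) weight 1/1760
  (Y=0, V=2, X=1, W=0, U=1, Z=2) weight 1/880
  (Y=0, V=3, X=0, W=1, U=0, Z=1) weight 1/2464
  (Y=0, V=4, X=0, W=0, U=0, Z=2) weight 1/2464
  … 134 more
Group by V:
  weight(V=2) = 7/176
  weight(V=3) = 3/154
  weight(V=4) = 1/22
  weight(V=5) = 3/154
Total weight = 7/176 + 3/154 + 1/22 + 3/154 = 153/1232
P(V=2 | obs) = 7/176 / 153/1232 = 49/153
P(V=3 | obs) = 3/154 / 153/1232 = 8/51
P(V=4 | obs) = 1/22 / 153/1232 = 56/153
P(V=5 | obs) = 3/154 / 153/1232 = 8/51
argmax = 4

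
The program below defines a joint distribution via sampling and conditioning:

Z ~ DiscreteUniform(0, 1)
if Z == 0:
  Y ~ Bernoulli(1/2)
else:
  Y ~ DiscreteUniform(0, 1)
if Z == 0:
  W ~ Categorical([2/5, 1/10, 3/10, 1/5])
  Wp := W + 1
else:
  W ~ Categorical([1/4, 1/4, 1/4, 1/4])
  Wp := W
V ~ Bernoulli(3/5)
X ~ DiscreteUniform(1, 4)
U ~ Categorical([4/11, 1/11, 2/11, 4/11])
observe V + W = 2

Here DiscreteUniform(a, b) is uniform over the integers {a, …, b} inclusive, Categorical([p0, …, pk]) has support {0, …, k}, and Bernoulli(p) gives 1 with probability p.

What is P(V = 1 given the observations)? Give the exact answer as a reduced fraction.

P(V = 1 | obs) = 21/43

Enumerate traces; 128 have nonzero weight after conditioning:
  (Z=0, Y=0, W=1, V=1, X=1, U=0) weight 3/2200
  (Z=0, Y=0, W=1, V=1, X=1, U=1) weight 3/8800
  (Z=0, Y=0, W=1, V=1, X=1, U=2) weight 3/4400
  (Z=0, Y=0, W=1, V=1, X=1, U=3) weight 3/2200
  (Z=0, Y=0, W=1, V=1, X=2, U=0) weight 3/2200
  (Z=0, Y=0, W=1, V=1, X=2, U=1) weight 3/8800
  (Z=0, Y=0, W=1, V=1, X=2, U=2) weight 3/4400
  (Z=0, Y=0, W=1, V=1, X=2, U=3) weight 3/2200
  (Z=0, Y=0, W=2, V=0, X=1, U=0) weight 3/1100
  … 119 more
Group by V:
  weight(V=0) = 11/100
  weight(V=1) = 21/200
Total weight = 11/100 + 21/200 = 43/200
P(V=0 | obs) = 11/100 / 43/200 = 22/43
P(V=1 | obs) = 21/200 / 43/200 = 21/43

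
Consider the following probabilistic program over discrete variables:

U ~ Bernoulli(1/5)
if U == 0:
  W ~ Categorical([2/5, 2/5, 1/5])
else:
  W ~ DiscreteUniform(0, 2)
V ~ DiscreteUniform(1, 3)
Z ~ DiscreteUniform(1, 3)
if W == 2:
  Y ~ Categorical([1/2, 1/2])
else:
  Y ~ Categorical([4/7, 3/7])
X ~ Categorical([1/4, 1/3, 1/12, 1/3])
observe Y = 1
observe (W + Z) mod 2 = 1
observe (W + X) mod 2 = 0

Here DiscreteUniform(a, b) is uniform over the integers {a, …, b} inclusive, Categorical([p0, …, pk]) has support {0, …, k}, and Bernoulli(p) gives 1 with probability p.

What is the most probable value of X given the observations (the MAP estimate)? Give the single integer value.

Enumerate traces; 60 have nonzero weight after conditioning:
  (U=0, W=0, V=1, Z=1, Y=1, X=0) weight 2/525
  (U=0, W=0, V=1, Z=1, Y=1, X=2) weight 2/1575
  (U=0, W=0, V=1, Z=3, Y=1, X=0) weight 2/525
  (U=0, W=0, V=1, Z=3, Y=1, X=2) weight 2/1575
  (U=0, W=0, V=2, Z=1, Y=1, X=0) weight 2/525
  (U=0, W=0, V=2, Z=1, Y=1, X=2) weight 2/1575
  (U=0, W=0, V=2, Z=3, Y=1, X=0) weight 2/525
  (U=0, W=0, V=2, Z=3, Y=1, X=2) weight 2/1575
  (U=0, W=1, V=1, Z=2, Y=1, X=1) weight 8/1575
  (U=0, W=1, V=1, Z=2, Y=1, X=3) weight 8/1575
  … 50 more
Group by X:
  weight(X=0) = 293/6300
  weight(X=1) = 29/1575
  weight(X=2) = 293/18900
  weight(X=3) = 29/1575
Total weight = 293/6300 + 29/1575 + 293/18900 + 29/1575 = 467/4725
P(X=0 | obs) = 293/6300 / 467/4725 = 879/1868
P(X=1 | obs) = 29/1575 / 467/4725 = 87/467
P(X=2 | obs) = 293/18900 / 467/4725 = 293/1868
P(X=3 | obs) = 29/1575 / 467/4725 = 87/467
argmax = 0

argmax_v P(X = v | obs) = 0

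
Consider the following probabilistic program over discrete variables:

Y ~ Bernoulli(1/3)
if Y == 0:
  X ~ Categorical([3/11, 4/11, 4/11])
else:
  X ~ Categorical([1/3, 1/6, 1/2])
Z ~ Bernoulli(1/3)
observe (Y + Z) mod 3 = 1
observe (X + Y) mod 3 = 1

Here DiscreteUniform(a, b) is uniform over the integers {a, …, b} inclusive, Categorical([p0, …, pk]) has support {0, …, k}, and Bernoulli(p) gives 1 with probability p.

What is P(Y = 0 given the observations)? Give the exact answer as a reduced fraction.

Enumerate traces; 2 have nonzero weight after conditioning:
  (Y=0, X=1, Z=1) weight 8/99
  (Y=1, X=0, Z=0) weight 2/27
Group by Y:
  weight(Y=0) = 8/99
  weight(Y=1) = 2/27
Total weight = 8/99 + 2/27 = 46/297
P(Y=0 | obs) = 8/99 / 46/297 = 12/23
P(Y=1 | obs) = 2/27 / 46/297 = 11/23

P(Y = 0 | obs) = 12/23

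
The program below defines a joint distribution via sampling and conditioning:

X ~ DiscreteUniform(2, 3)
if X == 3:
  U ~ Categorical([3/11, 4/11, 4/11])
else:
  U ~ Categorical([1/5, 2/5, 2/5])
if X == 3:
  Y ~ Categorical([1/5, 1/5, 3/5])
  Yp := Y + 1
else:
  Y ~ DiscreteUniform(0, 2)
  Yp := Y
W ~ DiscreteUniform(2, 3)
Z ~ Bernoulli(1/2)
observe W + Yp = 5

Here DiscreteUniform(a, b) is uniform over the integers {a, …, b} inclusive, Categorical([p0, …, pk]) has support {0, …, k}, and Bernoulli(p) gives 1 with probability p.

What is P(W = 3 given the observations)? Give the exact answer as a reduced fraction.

P(W = 3 | obs) = 8/17

Enumerate traces; 18 have nonzero weight after conditioning:
  (X=2, U=0, Y=2, W=3, Z=0) weight 1/120
  (X=2, U=0, Y=2, W=3, Z=1) weight 1/120
  (X=2, U=1, Y=2, W=3, Z=0) weight 1/60
  (X=2, U=1, Y=2, W=3, Z=1) weight 1/60
  (X=2, U=2, Y=2, W=3, Z=0) weight 1/60
  (X=2, U=2, Y=2, W=3, Z=1) weight 1/60
  (X=3, U=0, Y=1, W=3, Z=0) weight 3/440
  (X=3, U=0, Y=1, W=3, Z=1) weight 3/440
  (X=3, U=0, Y=2, W=2, Z=0) weight 9/440
  … 9 more
Group by W:
  weight(W=2) = 3/20
  weight(W=3) = 2/15
Total weight = 3/20 + 2/15 = 17/60
P(W=2 | obs) = 3/20 / 17/60 = 9/17
P(W=3 | obs) = 2/15 / 17/60 = 8/17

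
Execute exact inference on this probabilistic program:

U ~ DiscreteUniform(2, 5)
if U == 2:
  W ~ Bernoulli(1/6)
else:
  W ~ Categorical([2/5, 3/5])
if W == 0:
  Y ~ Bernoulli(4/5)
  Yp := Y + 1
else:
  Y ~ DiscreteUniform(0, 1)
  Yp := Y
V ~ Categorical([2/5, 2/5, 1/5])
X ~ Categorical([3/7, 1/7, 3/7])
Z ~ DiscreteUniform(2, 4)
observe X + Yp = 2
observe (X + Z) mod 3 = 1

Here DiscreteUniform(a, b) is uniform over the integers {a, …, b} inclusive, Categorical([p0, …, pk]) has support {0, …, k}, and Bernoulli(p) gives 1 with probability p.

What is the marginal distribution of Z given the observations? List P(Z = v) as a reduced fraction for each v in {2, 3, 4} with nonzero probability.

Enumerate traces; 48 have nonzero weight after conditioning:
  (U=2, W=0, Y=0, V=0, X=1, Z=3) weight 1/1260
  (U=2, W=0, Y=0, V=1, X=1, Z=3) weight 1/1260
  (U=2, W=0, Y=0, V=2, X=1, Z=3) weight 1/2520
  (U=2, W=0, Y=1, V=0, X=0, Z=4) weight 1/105
  (U=2, W=0, Y=1, V=1, X=0, Z=4) weight 1/105
  (U=2, W=0, Y=1, V=2, X=0, Z=4) weight 1/210
  (U=2, W=1, Y=0, V=0, X=2, Z=2) weight 1/840
  (U=2, W=1, Y=0, V=1, X=2, Z=2) weight 1/840
  … 40 more
Group by Z:
  weight(Z=2) = 59/1680
  weight(Z=3) = 139/8400
  weight(Z=4) = 61/1050
Total weight = 59/1680 + 139/8400 + 61/1050 = 461/4200
P(Z=2 | obs) = 59/1680 / 461/4200 = 295/922
P(Z=3 | obs) = 139/8400 / 461/4200 = 139/922
P(Z=4 | obs) = 61/1050 / 461/4200 = 244/461

P(Z=2) = 295/922, P(Z=3) = 139/922, P(Z=4) = 244/461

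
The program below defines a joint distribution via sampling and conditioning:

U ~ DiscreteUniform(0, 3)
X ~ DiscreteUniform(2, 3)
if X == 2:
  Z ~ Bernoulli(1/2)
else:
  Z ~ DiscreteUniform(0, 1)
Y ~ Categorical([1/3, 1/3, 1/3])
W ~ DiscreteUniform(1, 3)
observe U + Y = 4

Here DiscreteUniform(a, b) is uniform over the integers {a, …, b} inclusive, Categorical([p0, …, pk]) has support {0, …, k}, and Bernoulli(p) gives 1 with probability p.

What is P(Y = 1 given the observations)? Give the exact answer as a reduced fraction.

Enumerate traces; 24 have nonzero weight after conditioning:
  (U=2, X=2, Z=0, Y=2, W=1) weight 1/144
  (U=2, X=2, Z=0, Y=2, W=2) weight 1/144
  (U=2, X=2, Z=0, Y=2, W=3) weight 1/144
  (U=2, X=2, Z=1, Y=2, W=1) weight 1/144
  (U=2, X=2, Z=1, Y=2, W=2) weight 1/144
  (U=2, X=2, Z=1, Y=2, W=3) weight 1/144
  (U=2, X=3, Z=0, Y=2, W=1) weight 1/144
  (U=2, X=3, Z=0, Y=2, W=2) weight 1/144
  (U=3, X=2, Z=0, Y=1, W=1) weight 1/144
  … 15 more
Group by Y:
  weight(Y=1) = 1/12
  weight(Y=2) = 1/12
Total weight = 1/12 + 1/12 = 1/6
P(Y=1 | obs) = 1/12 / 1/6 = 1/2
P(Y=2 | obs) = 1/12 / 1/6 = 1/2

P(Y = 1 | obs) = 1/2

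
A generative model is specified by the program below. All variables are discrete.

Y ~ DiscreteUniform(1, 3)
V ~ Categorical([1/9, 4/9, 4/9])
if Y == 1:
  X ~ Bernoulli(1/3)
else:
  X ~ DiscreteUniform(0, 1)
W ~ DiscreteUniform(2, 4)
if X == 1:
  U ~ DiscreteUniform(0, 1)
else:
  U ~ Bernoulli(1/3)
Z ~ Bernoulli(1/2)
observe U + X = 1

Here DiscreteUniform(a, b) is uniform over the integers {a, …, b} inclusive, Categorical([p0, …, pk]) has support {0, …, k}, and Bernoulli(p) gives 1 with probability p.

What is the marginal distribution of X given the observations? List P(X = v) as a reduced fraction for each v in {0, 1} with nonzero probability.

Enumerate traces; 108 have nonzero weight after conditioning:
  (Y=1, V=0, X=0, W=2, U=1, Z=0) weight 1/729
  (Y=1, V=0, X=0, W=2, U=1, Z=1) weight 1/729
  (Y=1, V=0, X=0, W=3, U=1, Z=0) weight 1/729
  (Y=1, V=0, X=0, W=3, U=1, Z=1) weight 1/729
  (Y=1, V=0, X=0, W=4, U=1, Z=0) weight 1/729
  (Y=1, V=0, X=0, W=4, U=1, Z=1) weight 1/729
  (Y=1, V=0, X=1, W=2, U=0, Z=0) weight 1/972
  (Y=1, V=0, X=1, W=2, U=0, Z=1) weight 1/972
  … 100 more
Group by X:
  weight(X=0) = 5/27
  weight(X=1) = 2/9
Total weight = 5/27 + 2/9 = 11/27
P(X=0 | obs) = 5/27 / 11/27 = 5/11
P(X=1 | obs) = 2/9 / 11/27 = 6/11

P(X=0) = 5/11, P(X=1) = 6/11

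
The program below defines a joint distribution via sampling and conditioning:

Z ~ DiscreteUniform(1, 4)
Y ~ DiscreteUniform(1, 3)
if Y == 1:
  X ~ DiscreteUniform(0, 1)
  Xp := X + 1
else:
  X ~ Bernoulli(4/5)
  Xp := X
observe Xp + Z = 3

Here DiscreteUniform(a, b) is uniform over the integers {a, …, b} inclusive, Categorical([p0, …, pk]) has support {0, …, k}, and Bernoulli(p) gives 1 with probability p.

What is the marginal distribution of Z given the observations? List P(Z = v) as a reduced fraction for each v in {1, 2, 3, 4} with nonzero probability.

P(Z=1) = 1/6, P(Z=2) = 7/10, P(Z=3) = 2/15

Enumerate traces; 6 have nonzero weight after conditioning:
  (Z=1, Y=1, X=1) weight 1/24
  (Z=2, Y=1, X=0) weight 1/24
  (Z=2, Y=2, X=1) weight 1/15
  (Z=2, Y=3, X=1) weight 1/15
  (Z=3, Y=2, X=0) weight 1/60
  (Z=3, Y=3, X=0) weight 1/60
Group by Z:
  weight(Z=1) = 1/24
  weight(Z=2) = 7/40
  weight(Z=3) = 1/30
Total weight = 1/24 + 7/40 + 1/30 = 1/4
P(Z=1 | obs) = 1/24 / 1/4 = 1/6
P(Z=2 | obs) = 7/40 / 1/4 = 7/10
P(Z=3 | obs) = 1/30 / 1/4 = 2/15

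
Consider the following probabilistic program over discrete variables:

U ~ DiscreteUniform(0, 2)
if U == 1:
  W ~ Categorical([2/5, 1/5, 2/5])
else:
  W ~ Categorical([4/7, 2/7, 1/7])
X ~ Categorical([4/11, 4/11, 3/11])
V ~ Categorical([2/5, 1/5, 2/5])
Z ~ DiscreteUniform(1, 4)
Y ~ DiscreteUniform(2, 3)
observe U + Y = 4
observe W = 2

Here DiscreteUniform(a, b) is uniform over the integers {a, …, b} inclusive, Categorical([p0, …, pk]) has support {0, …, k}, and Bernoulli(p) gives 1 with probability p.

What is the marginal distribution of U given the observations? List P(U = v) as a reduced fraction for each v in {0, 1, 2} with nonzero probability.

P(U=1) = 14/19, P(U=2) = 5/19

Enumerate traces; 72 have nonzero weight after conditioning:
  (U=1, W=2, X=0, V=0, Z=1, Y=3) weight 2/825
  (U=1, W=2, X=0, V=0, Z=2, Y=3) weight 2/825
  (U=1, W=2, X=0, V=0, Z=3, Y=3) weight 2/825
  (U=1, W=2, X=0, V=0, Z=4, Y=3) weight 2/825
  (U=1, W=2, X=0, V=1, Z=1, Y=3) weight 1/825
  (U=1, W=2, X=0, V=1, Z=2, Y=3) weight 1/825
  (U=1, W=2, X=0, V=1, Z=3, Y=3) weight 1/825
  (U=1, W=2, X=0, V=1, Z=4, Y=3) weight 1/825
  (U=2, W=2, X=0, V=0, Z=1, Y=2) weight 1/1155
  … 63 more
Group by U:
  weight(U=1) = 1/15
  weight(U=2) = 1/42
Total weight = 1/15 + 1/42 = 19/210
P(U=1 | obs) = 1/15 / 19/210 = 14/19
P(U=2 | obs) = 1/42 / 19/210 = 5/19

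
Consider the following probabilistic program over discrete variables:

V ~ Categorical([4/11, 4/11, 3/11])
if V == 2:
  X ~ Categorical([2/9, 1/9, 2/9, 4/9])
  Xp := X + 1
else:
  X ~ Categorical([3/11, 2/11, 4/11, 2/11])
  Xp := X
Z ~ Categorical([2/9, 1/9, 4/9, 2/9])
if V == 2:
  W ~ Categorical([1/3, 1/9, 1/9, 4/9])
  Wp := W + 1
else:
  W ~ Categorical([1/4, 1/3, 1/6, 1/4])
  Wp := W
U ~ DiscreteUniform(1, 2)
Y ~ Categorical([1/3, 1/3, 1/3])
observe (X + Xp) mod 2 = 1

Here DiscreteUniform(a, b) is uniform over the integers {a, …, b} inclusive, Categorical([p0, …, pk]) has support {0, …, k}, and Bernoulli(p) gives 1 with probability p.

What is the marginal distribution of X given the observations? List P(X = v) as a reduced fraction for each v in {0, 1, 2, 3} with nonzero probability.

P(X=0) = 2/9, P(X=1) = 1/9, P(X=2) = 2/9, P(X=3) = 4/9

Enumerate traces; 384 have nonzero weight after conditioning:
  (V=2, X=0, Z=0, W=0, U=1, Y=0) weight 2/2673
  (V=2, X=0, Z=0, W=0, U=1, Y=1) weight 2/2673
  (V=2, X=0, Z=0, W=0, U=1, Y=2) weight 2/2673
  (V=2, X=0, Z=0, W=0, U=2, Y=0) weight 2/2673
  (V=2, X=0, Z=0, W=0, U=2, Y=1) weight 2/2673
  (V=2, X=0, Z=0, W=0, U=2, Y=2) weight 2/2673
  (V=2, X=0, Z=0, W=1, U=1, Y=0) weight 2/8019
  (V=2, X=0, Z=0, W=1, U=1, Y=1) weight 2/8019
  (V=2, X=1, Z=0, W=0, U=1, Y=0) weight 1/2673
  (V=2, X=2, Z=0, W=0, U=1, Y=0) weight 2/2673
  … 374 more
Group by X:
  weight(X=0) = 2/33
  weight(X=1) = 1/33
  weight(X=2) = 2/33
  weight(X=3) = 4/33
Total weight = 2/33 + 1/33 + 2/33 + 4/33 = 3/11
P(X=0 | obs) = 2/33 / 3/11 = 2/9
P(X=1 | obs) = 1/33 / 3/11 = 1/9
P(X=2 | obs) = 2/33 / 3/11 = 2/9
P(X=3 | obs) = 4/33 / 3/11 = 4/9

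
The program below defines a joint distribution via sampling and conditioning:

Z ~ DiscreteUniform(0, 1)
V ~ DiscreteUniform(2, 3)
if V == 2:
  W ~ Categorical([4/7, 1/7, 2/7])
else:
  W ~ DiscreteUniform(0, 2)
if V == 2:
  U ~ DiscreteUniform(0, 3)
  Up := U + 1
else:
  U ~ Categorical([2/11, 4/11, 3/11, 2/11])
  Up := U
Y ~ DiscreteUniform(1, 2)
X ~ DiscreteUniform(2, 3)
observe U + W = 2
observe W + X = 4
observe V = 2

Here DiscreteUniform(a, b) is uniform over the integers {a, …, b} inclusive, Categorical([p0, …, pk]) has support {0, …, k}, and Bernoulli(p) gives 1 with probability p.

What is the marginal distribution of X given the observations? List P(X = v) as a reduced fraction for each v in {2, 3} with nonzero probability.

Enumerate traces; 8 have nonzero weight after conditioning:
  (Z=0, V=2, W=1, U=1, Y=1, X=3) weight 1/448
  (Z=0, V=2, W=1, U=1, Y=2, X=3) weight 1/448
  (Z=0, V=2, W=2, U=0, Y=1, X=2) weight 1/224
  (Z=0, V=2, W=2, U=0, Y=2, X=2) weight 1/224
  (Z=1, V=2, W=1, U=1, Y=1, X=3) weight 1/448
  (Z=1, V=2, W=1, U=1, Y=2, X=3) weight 1/448
  (Z=1, V=2, W=2, U=0, Y=1, X=2) weight 1/224
  (Z=1, V=2, W=2, U=0, Y=2, X=2) weight 1/224
Group by X:
  weight(X=2) = 1/56
  weight(X=3) = 1/112
Total weight = 1/56 + 1/112 = 3/112
P(X=2 | obs) = 1/56 / 3/112 = 2/3
P(X=3 | obs) = 1/112 / 3/112 = 1/3

P(X=2) = 2/3, P(X=3) = 1/3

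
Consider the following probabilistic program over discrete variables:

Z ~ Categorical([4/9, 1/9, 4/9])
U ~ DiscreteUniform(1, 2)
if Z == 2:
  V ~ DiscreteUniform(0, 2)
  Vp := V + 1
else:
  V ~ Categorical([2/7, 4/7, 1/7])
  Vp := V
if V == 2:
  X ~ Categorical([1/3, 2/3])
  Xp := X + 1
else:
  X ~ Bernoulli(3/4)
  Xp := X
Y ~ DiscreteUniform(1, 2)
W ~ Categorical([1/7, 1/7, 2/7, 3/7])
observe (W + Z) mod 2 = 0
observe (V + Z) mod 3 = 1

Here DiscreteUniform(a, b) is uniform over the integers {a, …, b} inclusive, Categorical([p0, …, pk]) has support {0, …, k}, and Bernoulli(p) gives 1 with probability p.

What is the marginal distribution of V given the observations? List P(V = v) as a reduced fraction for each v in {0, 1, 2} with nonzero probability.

Enumerate traces; 48 have nonzero weight after conditioning:
  (Z=0, U=1, V=1, X=0, Y=1, W=0) weight 1/441
  (Z=0, U=1, V=1, X=0, Y=1, W=2) weight 2/441
  (Z=0, U=1, V=1, X=0, Y=2, W=0) weight 1/441
  (Z=0, U=1, V=1, X=0, Y=2, W=2) weight 2/441
  (Z=0, U=1, V=1, X=1, Y=1, W=0) weight 1/147
  (Z=0, U=1, V=1, X=1, Y=1, W=2) weight 2/147
  (Z=0, U=1, V=1, X=1, Y=2, W=0) weight 1/147
  (Z=0, U=1, V=1, X=1, Y=2, W=2) weight 2/147
  (Z=1, U=1, V=0, X=0, Y=1, W=1) weight 1/3528
  (Z=2, U=1, V=2, X=0, Y=1, W=0) weight 1/567
  … 38 more
Group by V:
  weight(V=0) = 8/441
  weight(V=1) = 16/147
  weight(V=2) = 4/63
Total weight = 8/441 + 16/147 + 4/63 = 4/21
P(V=0 | obs) = 8/441 / 4/21 = 2/21
P(V=1 | obs) = 16/147 / 4/21 = 4/7
P(V=2 | obs) = 4/63 / 4/21 = 1/3

P(V=0) = 2/21, P(V=1) = 4/7, P(V=2) = 1/3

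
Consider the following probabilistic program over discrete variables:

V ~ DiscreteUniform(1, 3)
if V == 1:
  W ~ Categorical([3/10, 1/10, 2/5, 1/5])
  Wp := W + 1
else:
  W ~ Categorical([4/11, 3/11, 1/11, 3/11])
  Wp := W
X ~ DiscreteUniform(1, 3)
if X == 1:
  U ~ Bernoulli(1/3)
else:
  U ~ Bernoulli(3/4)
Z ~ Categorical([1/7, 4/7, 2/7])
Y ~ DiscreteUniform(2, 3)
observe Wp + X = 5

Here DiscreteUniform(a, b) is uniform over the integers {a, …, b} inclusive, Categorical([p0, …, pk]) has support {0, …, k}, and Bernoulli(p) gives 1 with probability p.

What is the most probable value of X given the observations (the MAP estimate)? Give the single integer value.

argmax_v P(X = v | obs) = 2

Enumerate traces; 84 have nonzero weight after conditioning:
  (V=1, W=1, X=3, U=0, Z=0, Y=2) weight 1/5040
  (V=1, W=1, X=3, U=0, Z=0, Y=3) weight 1/5040
  (V=1, W=1, X=3, U=0, Z=1, Y=2) weight 1/1260
  (V=1, W=1, X=3, U=0, Z=1, Y=3) weight 1/1260
  (V=1, W=1, X=3, U=0, Z=2, Y=2) weight 1/2520
  (V=1, W=1, X=3, U=0, Z=2, Y=3) weight 1/2520
  (V=1, W=1, X=3, U=1, Z=0, Y=2) weight 1/1680
  (V=1, W=1, X=3, U=1, Z=0, Y=3) weight 1/1680
  (V=1, W=2, X=2, U=0, Z=0, Y=2) weight 1/1260
  (V=1, W=3, X=1, U=0, Z=0, Y=2) weight 1/945
  … 74 more
Group by X:
  weight(X=1) = 1/45
  weight(X=2) = 52/495
  weight(X=3) = 31/990
Total weight = 1/45 + 52/495 + 31/990 = 157/990
P(X=1 | obs) = 1/45 / 157/990 = 22/157
P(X=2 | obs) = 52/495 / 157/990 = 104/157
P(X=3 | obs) = 31/990 / 157/990 = 31/157
argmax = 2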